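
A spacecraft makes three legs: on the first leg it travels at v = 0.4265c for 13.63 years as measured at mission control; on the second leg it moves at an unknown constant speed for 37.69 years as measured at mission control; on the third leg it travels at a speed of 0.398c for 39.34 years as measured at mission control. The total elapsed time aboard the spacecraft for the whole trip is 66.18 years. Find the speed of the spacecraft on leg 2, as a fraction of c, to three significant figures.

Leg 1: γ = 1/√(1 − 0.4265²) = 1/√0.8181 = 1.106; τ_1 = 13.63/1.106 = 12.33 years.
Leg 2: speed unknown; τ_2 = 37.69/γ_2.
Leg 3: γ = 1/√(1 − 0.398²) = 1/√0.8416 = 1.090; τ_3 = 39.34/1.090 = 36.09 years.
Total proper time: 12.33 + τ_2 + 36.09 = 66.18, so τ_2 = 66.18 − 48.42 = 17.76 years.
γ_2 = 37.69/17.76 = 2.122; β = √(1 − 1/γ²) = √0.7779.

β = 0.882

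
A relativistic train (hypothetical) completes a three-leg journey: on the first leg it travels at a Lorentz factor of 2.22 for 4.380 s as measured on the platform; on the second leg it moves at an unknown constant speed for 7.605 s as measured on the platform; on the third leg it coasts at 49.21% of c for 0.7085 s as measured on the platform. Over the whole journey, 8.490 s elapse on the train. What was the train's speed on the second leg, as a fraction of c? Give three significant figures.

β = 0.631

Leg 1: γ = 2.22; τ_1 = 4.380/2.220 = 1.973 s.
Leg 2: speed unknown; τ_2 = 7.605/γ_2.
Leg 3: β = 0.4921; γ = 1/√(1 − 0.4921²) = 1/√0.7578 = 1.149; τ_3 = 0.7085/1.149 = 0.6168 s.
Total proper time: 1.973 + τ_2 + 0.6168 = 8.490, so τ_2 = 8.490 − 2.590 = 5.900 s.
γ_2 = 7.605/5.900 = 1.289; β = √(1 − 1/γ²) = √0.3981.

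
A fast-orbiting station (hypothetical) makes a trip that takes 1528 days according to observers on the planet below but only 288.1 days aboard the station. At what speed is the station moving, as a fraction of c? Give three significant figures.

β = 0.982

The proper time is measured aboard the station (both events occur at the station's location); Δt is measured on the planet below. γ = Δt/τ = 1528/288.1 = 5.304.
β = √(1 − 1/γ²) = √(1 − 0.03555) = √0.9644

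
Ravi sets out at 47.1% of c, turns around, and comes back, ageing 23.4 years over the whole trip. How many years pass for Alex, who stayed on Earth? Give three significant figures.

Δt = 26.5 years

β = 0.471; γ = 1/√(1 − 0.471²) = 1/√0.7782 = 1.134
Earth-frame duration is the dilated interval: Δt = γτ = 1.134 × 23.4 years.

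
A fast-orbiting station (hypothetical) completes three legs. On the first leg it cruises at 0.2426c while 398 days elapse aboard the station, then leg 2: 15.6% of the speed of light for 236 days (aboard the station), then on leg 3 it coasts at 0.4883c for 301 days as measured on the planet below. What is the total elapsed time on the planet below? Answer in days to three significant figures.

Leg 1: γ = 1/√(1 − 0.2426²) = 1/√0.9411 = 1.031; Δt_1 = 1.031 × 398 = 410.3 days.
Leg 2: β = 0.156; γ = 1/√(1 − 0.156²) = 1/√0.9757 = 1.012; Δt_2 = 1.012 × 236 = 238.9 days.
Leg 3: 301 days is already measured on the planet below.
Total: 410.3 + 238.9 + 301.0 days.

Δt = 950 days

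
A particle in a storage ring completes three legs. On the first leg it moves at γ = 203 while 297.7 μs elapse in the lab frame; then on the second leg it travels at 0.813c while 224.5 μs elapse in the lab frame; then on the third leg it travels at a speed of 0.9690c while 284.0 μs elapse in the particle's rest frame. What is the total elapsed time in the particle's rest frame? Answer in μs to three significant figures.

Leg 1: γ = 203; τ_1 = 297.7/203.0 = 1.467 μs.
Leg 2: γ = 1/√(1 − 0.813²) = 1/√0.3390 = 1.717; τ_2 = 224.5/1.717 = 130.7 μs.
Leg 3: 284.0 μs is already measured in the particle's rest frame.
Total: 1.467 + 130.7 + 284.0 μs.

τ = 416 μs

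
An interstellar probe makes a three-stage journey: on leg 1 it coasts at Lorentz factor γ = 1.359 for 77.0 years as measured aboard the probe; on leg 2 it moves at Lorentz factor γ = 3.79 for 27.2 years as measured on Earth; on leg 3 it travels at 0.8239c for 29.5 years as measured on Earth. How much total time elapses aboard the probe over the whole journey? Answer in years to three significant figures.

Leg 1: 77.0 years is already measured aboard the probe.
Leg 2: γ = 3.79; τ_2 = 27.2/3.790 = 7.177 years.
Leg 3: γ = 1/√(1 − 0.8239²) = 1/√0.3212 = 1.764; τ_3 = 29.5/1.764 = 16.72 years.
Total: 77.00 + 7.177 + 16.72 years.

τ = 101 years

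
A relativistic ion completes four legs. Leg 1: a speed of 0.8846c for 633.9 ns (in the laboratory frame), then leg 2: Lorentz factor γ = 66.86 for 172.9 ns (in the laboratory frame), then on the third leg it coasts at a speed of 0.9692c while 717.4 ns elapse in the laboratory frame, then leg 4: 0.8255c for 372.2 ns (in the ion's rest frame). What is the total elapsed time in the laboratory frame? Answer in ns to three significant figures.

Δt = 2180 ns

Leg 1: 633.9 ns is already measured in the laboratory frame.
Leg 2: 172.9 ns is already measured in the laboratory frame.
Leg 3: 717.4 ns is already measured in the laboratory frame.
Leg 4: γ = 1/√(1 − 0.8255²) = 1/√0.3185 = 1.772; Δt_4 = 1.772 × 372.2 = 659.5 ns.
Total: 633.9 + 172.9 + 717.4 + 659.5 ns.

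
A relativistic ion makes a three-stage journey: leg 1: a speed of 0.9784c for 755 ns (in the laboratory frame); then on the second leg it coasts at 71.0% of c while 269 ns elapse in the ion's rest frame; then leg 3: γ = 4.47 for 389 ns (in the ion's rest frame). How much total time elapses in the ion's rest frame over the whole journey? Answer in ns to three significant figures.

Leg 1: γ = 1/√(1 − 0.9784²) = 1/√0.04273 = 4.837; τ_1 = 755/4.837 = 156.1 ns.
Leg 2: 269 ns is already measured in the ion's rest frame.
Leg 3: 389 ns is already measured in the ion's rest frame.
Total: 156.1 + 269.0 + 389.0 ns.

τ = 814 ns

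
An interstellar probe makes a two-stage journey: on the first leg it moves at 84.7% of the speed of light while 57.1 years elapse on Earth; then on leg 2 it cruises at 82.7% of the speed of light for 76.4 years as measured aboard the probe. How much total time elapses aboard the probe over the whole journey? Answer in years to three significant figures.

Leg 1: β = 0.847; γ = 1/√(1 − 0.847²) = 1/√0.2826 = 1.881; τ_1 = 57.1/1.881 = 30.35 years.
Leg 2: 76.4 years is already measured aboard the probe.
Total: 30.35 + 76.40 years.

τ = 107 years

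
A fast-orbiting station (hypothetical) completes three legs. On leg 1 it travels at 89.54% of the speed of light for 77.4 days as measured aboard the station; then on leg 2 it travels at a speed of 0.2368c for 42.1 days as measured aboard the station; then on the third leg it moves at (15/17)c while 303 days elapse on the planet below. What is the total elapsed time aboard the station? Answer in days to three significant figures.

Leg 1: 77.4 days is already measured aboard the station.
Leg 2: 42.1 days is already measured aboard the station.
Leg 3: γ = 1/√(1 − (15/17)²) = 17/8 = 2.125; τ_3 = 303/2.125 = 142.6 days.
Total: 77.40 + 42.10 + 142.6 days.

τ = 262 days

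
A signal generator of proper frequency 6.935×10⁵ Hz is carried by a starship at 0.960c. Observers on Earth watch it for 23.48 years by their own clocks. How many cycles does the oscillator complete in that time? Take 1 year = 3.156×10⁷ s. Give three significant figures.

N = 1.44×10¹⁴

γ = 1/√(1 − 0.960²) = 25/7 ≈ 3.571
During 23.48 years of lab time, the oscillator's proper time advances by τ = Δt/γ = 23.48/3.571 = 6.574 years = 2.075×10⁸ s.
N = f × τ = 6.935×10⁵ × 2.075×10⁸ = 1.439×10¹⁴.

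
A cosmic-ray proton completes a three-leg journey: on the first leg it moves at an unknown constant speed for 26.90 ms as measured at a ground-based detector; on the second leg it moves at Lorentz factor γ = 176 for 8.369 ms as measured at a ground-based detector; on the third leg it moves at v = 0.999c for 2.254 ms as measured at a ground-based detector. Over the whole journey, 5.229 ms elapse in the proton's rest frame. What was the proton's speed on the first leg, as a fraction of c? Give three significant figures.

Leg 1: speed unknown; τ_1 = 26.90/γ_1.
Leg 2: γ = 176; τ_2 = 8.369/176.0 = 0.04755 ms.
Leg 3: γ = 1/√(1 − 0.999²) = 1/√0.001999 = 22.37; τ_3 = 2.254/22.37 = 0.1008 ms.
Total proper time: τ_1 + 0.04755 + 0.1008 = 5.229, so τ_1 = 5.229 − 0.1483 = 5.081 ms.
γ_1 = 26.90/5.081 = 5.295; β = √(1 − 1/γ²) = √0.9643.

β = 0.982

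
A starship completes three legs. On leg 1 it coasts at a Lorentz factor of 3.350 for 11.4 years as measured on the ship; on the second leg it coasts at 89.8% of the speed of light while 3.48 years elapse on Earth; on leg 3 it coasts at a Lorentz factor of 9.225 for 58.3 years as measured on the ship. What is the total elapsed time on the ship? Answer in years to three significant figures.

Leg 1: 11.4 years is already measured on the ship.
Leg 2: β = 0.898; γ = 1/√(1 − 0.898²) = 1/√0.1936 = 2.273; τ_2 = 3.48/2.273 = 1.531 years.
Leg 3: 58.3 years is already measured on the ship.
Total: 11.40 + 1.531 + 58.30 years.

τ = 71.2 years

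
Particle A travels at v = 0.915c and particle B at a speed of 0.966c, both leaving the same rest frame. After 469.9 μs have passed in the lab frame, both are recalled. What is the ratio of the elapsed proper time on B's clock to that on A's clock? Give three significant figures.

A: γ = 1/√(1 − 0.915²) = 1/√0.1628 = 2.479. B: γ = 1/√(1 − 0.966²) = 1/√0.06684 = 3.868.
τ_A/τ_B = γ_B/γ_A = 3.868/2.479 = 1.560, so τ_B/τ_A = 0.6408.

τ_B/τ_A = 0.641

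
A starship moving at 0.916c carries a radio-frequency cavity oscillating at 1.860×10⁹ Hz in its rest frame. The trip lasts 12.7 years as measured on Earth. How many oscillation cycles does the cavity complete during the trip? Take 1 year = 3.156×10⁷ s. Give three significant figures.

N = 2.99×10¹⁷

γ = 1/√(1 − 0.916²) = 1/√0.1609 = 2.493
The oscillator's own cycle count is N = f × τ where τ is the proper time on the ship. τ = Δt/γ = 12.7/2.493 = 5.095 years = 1.608×10⁸ s.
N = 1.860×10⁹ × 1.608×10⁸ = 2.991×10¹⁷.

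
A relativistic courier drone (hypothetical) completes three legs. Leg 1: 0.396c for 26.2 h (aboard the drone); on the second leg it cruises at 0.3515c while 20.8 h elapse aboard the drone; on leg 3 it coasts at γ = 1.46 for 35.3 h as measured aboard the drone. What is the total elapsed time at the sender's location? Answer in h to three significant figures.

Δt = 102 h

Leg 1: γ = 1/√(1 − 0.396²) = 1/√0.8432 = 1.089; Δt_1 = 1.089 × 26.2 = 28.53 h.
Leg 2: γ = 1/√(1 − 0.3515²) = 1/√0.8764 = 1.068; Δt_2 = 1.068 × 20.8 = 22.22 h.
Leg 3: γ = 1.46; Δt_3 = 1.460 × 35.3 = 51.54 h.
Total: 28.53 + 22.22 + 51.54 h.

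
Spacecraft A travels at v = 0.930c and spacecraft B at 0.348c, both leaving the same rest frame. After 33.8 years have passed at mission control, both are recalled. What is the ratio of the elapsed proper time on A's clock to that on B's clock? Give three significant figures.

τ_A/τ_B = 0.392

A: γ = 1/√(1 − 0.930²) = 1/√0.1351 = 2.721. B: γ = 1/√(1 − 0.348²) = 1/√0.8789 = 1.067.
τ_A/τ_B = γ_B/γ_A = 1.067/2.721 = 0.3921, so τ_A/τ_B = 0.3921.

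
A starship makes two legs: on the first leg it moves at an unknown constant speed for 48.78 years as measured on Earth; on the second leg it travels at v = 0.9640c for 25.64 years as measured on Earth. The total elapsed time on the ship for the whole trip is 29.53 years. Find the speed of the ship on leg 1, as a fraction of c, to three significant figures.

β = 0.885

Leg 1: speed unknown; τ_1 = 48.78/γ_1.
Leg 2: γ = 1/√(1 − 0.9640²) = 1/√0.07070 = 3.761; τ_2 = 25.64/3.761 = 6.818 years.
Total proper time: τ_1 + 6.818 = 29.53, so τ_1 = 29.53 − 6.818 = 22.71 years.
γ_1 = 48.78/22.71 = 2.148; β = √(1 − 1/γ²) = √0.7832.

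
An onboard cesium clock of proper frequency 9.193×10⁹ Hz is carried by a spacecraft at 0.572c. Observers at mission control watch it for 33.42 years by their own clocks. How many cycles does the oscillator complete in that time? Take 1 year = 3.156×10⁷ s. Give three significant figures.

N = 7.95×10¹⁸

γ = 1/√(1 − 0.572²) = 1/√0.6728 = 1.219
During 33.42 years of lab time, the oscillator's proper time advances by τ = Δt/γ = 33.42/1.219 = 27.41 years = 8.652×10⁸ s.
N = f × τ = 9.193×10⁹ × 8.652×10⁸ = 7.953×10¹⁸.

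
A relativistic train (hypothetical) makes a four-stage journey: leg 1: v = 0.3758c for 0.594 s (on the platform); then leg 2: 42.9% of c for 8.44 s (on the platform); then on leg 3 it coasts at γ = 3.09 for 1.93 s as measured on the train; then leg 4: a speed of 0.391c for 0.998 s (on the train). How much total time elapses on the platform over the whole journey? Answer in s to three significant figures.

Leg 1: 0.594 s is already measured on the platform.
Leg 2: 8.44 s is already measured on the platform.
Leg 3: γ = 3.09; Δt_3 = 3.090 × 1.93 = 5.964 s.
Leg 4: γ = 1/√(1 − 0.391²) = 1/√0.8471 = 1.086; Δt_4 = 1.086 × 0.998 = 1.084 s.
Total: 0.5940 + 8.440 + 5.964 + 1.084 s.

Δt = 16.1 s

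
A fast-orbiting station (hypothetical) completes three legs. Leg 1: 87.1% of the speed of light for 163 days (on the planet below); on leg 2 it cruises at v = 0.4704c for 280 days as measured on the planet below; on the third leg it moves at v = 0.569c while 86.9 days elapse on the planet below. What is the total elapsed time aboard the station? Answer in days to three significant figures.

Leg 1: β = 0.871; γ = 1/√(1 − 0.871²) = 1/√0.2414 = 2.035; τ_1 = 163/2.035 = 80.08 days.
Leg 2: γ = 1/√(1 − 0.4704²) = 1/√0.7787 = 1.133; τ_2 = 280/1.133 = 247.1 days.
Leg 3: γ = 1/√(1 − 0.569²) = 1/√0.6762 = 1.216; τ_3 = 86.9/1.216 = 71.46 days.
Total: 80.08 + 247.1 + 71.46 days.

τ = 399 days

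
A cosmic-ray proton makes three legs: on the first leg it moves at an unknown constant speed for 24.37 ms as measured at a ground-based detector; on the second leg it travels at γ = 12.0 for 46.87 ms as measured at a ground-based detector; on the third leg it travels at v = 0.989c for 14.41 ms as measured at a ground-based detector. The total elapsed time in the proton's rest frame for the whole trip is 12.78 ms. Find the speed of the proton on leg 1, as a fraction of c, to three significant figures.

β = 0.961

Leg 1: speed unknown; τ_1 = 24.37/γ_1.
Leg 2: γ = 12.0; τ_2 = 46.87/12.00 = 3.906 ms.
Leg 3: γ = 1/√(1 − 0.989²) = 1/√0.02188 = 6.761; τ_3 = 14.41/6.761 = 2.131 ms.
Total proper time: τ_1 + 3.906 + 2.131 = 12.78, so τ_1 = 12.78 − 6.037 = 6.743 ms.
γ_1 = 24.37/6.743 = 3.614; β = √(1 − 1/γ²) = √0.9234.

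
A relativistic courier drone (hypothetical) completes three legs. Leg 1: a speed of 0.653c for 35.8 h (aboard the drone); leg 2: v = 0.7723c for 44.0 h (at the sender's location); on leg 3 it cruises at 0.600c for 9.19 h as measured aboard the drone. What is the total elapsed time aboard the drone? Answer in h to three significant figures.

τ = 72.9 h

Leg 1: 35.8 h is already measured aboard the drone.
Leg 2: γ = 1/√(1 − 0.7723²) = 1/√0.4036 = 1.574; τ_2 = 44.0/1.574 = 27.95 h.
Leg 3: 9.19 h is already measured aboard the drone.
Total: 35.80 + 27.95 + 9.190 h.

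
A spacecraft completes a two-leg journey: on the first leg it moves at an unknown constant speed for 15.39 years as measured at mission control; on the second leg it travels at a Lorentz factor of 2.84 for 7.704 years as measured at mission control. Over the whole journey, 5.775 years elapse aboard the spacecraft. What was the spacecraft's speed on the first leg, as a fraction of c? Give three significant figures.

β = 0.980

Leg 1: speed unknown; τ_1 = 15.39/γ_1.
Leg 2: γ = 2.84; τ_2 = 7.704/2.840 = 2.713 years.
Total proper time: τ_1 + 2.713 = 5.775, so τ_1 = 5.775 − 2.713 = 3.062 years.
γ_1 = 15.39/3.062 = 5.026; β = √(1 − 1/γ²) = √0.9604.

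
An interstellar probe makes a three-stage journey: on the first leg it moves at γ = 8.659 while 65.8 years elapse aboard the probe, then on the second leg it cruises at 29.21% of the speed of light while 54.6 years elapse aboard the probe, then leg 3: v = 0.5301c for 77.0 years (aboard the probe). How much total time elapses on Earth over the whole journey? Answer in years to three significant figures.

Leg 1: γ = 8.659; Δt_1 = 8.659 × 65.8 = 569.8 years.
Leg 2: β = 0.2921; γ = 1/√(1 − 0.2921²) = 1/√0.9147 = 1.046; Δt_2 = 1.046 × 54.6 = 57.09 years.
Leg 3: γ = 1/√(1 − 0.5301²) = 1/√0.7190 = 1.179; Δt_3 = 1.179 × 77.0 = 90.81 years.
Total: 569.8 + 57.09 + 90.81 years.

Δt = 718 years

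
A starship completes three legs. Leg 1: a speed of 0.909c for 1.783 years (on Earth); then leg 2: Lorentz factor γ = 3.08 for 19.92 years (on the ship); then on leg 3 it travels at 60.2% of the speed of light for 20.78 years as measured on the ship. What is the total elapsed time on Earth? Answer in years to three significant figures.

Δt = 89.2 years

Leg 1: 1.783 years is already measured on Earth.
Leg 2: γ = 3.08; Δt_2 = 3.080 × 19.92 = 61.35 years.
Leg 3: β = 0.602; γ = 1/√(1 − 0.602²) = 1/√0.6376 = 1.252; Δt_3 = 1.252 × 20.78 = 26.02 years.
Total: 1.783 + 61.35 + 26.02 years.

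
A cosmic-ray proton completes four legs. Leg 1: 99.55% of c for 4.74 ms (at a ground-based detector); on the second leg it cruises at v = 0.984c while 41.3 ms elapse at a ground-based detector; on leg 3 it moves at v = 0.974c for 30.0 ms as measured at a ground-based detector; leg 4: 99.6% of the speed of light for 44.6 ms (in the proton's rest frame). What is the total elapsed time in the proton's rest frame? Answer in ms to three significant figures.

τ = 59.2 ms

Leg 1: β = 0.9955; γ = 1/√(1 − 0.9955²) = 1/√0.008980 = 10.55; τ_1 = 4.74/10.55 = 0.4492 ms.
Leg 2: γ = 1/√(1 − 0.984²) = 1/√0.03174 = 5.613; τ_2 = 41.3/5.613 = 7.358 ms.
Leg 3: γ = 1/√(1 − 0.974²) = 1/√0.05132 = 4.414; τ_3 = 30.0/4.414 = 6.796 ms.
Leg 4: 44.6 ms is already measured in the proton's rest frame.
Total: 0.4492 + 7.358 + 6.796 + 44.60 ms.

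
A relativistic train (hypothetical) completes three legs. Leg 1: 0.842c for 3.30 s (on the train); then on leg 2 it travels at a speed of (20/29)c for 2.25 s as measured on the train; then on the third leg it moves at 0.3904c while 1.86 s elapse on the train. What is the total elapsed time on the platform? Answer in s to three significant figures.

Δt = 11.2 s

Leg 1: γ = 1/√(1 − 0.842²) = 1/√0.2910 = 1.854; Δt_1 = 1.854 × 3.30 = 6.117 s.
Leg 2: γ = 1/√(1 − (20/29)²) = 29/21 ≈ 1.381; Δt_2 = 1.381 × 2.25 = 3.107 s.
Leg 3: γ = 1/√(1 − 0.3904²) = 1/√0.8476 = 1.086; Δt_3 = 1.086 × 1.86 = 2.020 s.
Total: 6.117 + 3.107 + 2.020 s.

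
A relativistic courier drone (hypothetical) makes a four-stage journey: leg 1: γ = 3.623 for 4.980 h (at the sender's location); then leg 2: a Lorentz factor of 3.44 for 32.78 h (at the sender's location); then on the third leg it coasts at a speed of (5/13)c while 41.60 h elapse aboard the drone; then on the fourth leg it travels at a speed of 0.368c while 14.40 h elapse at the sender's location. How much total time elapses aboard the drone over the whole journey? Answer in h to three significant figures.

τ = 65.9 h

Leg 1: γ = 3.623; τ_1 = 4.980/3.623 = 1.375 h.
Leg 2: γ = 3.44; τ_2 = 32.78/3.440 = 9.529 h.
Leg 3: 41.60 h is already measured aboard the drone.
Leg 4: γ = 1/√(1 − 0.368²) = 1/√0.8646 = 1.075; τ_4 = 14.40/1.075 = 13.39 h.
Total: 1.375 + 9.529 + 41.60 + 13.39 h.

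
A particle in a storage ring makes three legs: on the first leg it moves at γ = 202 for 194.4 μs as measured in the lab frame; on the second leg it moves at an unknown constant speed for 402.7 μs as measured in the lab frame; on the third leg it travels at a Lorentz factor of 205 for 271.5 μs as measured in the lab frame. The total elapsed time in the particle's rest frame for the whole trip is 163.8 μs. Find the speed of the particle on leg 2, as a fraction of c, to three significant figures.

β = 0.916

Leg 1: γ = 202; τ_1 = 194.4/202.0 = 0.9624 μs.
Leg 2: speed unknown; τ_2 = 402.7/γ_2.
Leg 3: γ = 205; τ_3 = 271.5/205.0 = 1.324 μs.
Total proper time: 0.9624 + τ_2 + 1.324 = 163.8, so τ_2 = 163.8 − 2.287 = 161.5 μs.
γ_2 = 402.7/161.5 = 2.493; β = √(1 − 1/γ²) = √0.8391.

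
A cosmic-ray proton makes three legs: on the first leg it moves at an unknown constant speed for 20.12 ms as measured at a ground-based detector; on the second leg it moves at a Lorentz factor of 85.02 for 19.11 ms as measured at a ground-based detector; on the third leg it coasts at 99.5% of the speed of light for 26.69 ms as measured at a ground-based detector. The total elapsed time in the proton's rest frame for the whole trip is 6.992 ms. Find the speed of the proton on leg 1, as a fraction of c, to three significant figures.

β = 0.979

Leg 1: speed unknown; τ_1 = 20.12/γ_1.
Leg 2: γ = 85.02; τ_2 = 19.11/85.02 = 0.2248 ms.
Leg 3: β = 0.995; γ = 1/√(1 − 0.995²) = 1/√0.009975 = 10.01; τ_3 = 26.69/10.01 = 2.666 ms.
Total proper time: τ_1 + 0.2248 + 2.666 = 6.992, so τ_1 = 6.992 − 2.890 = 4.102 ms.
γ_1 = 20.12/4.102 = 4.905; β = √(1 − 1/γ²) = √0.9584.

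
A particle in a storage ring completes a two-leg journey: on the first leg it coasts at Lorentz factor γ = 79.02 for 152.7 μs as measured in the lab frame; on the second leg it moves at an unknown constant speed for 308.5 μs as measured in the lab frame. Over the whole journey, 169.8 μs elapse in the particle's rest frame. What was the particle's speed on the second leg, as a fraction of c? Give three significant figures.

Leg 1: γ = 79.02; τ_1 = 152.7/79.02 = 1.932 μs.
Leg 2: speed unknown; τ_2 = 308.5/γ_2.
Total proper time: 1.932 + τ_2 = 169.8, so τ_2 = 169.8 − 1.932 = 167.9 μs.
γ_2 = 308.5/167.9 = 1.838; β = √(1 − 1/γ²) = √0.7039.

β = 0.839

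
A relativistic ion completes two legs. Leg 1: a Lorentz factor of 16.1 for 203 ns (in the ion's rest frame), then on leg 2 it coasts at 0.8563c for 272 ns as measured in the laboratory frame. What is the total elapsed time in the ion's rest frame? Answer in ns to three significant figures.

τ = 343 ns

Leg 1: 203 ns is already measured in the ion's rest frame.
Leg 2: γ = 1/√(1 − 0.8563²) = 1/√0.2668 = 1.936; τ_2 = 272/1.936 = 140.5 ns.
Total: 203.0 + 140.5 ns.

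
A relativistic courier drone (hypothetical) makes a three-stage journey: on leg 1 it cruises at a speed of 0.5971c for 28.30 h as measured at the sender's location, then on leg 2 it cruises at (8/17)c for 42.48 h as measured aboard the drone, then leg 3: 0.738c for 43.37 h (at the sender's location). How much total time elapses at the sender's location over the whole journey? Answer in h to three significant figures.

Δt = 120 h

Leg 1: 28.30 h is already measured at the sender's location.
Leg 2: γ = 1/√(1 − (8/17)²) = 17/15 ≈ 1.133; Δt_2 = 1.133 × 42.48 = 48.14 h.
Leg 3: 43.37 h is already measured at the sender's location.
Total: 28.30 + 48.14 + 43.37 h.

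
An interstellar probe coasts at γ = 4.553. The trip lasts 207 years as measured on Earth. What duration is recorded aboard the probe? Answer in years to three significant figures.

τ = 45.5 years

γ = 4.553
The interval measured on Earth is the dilated one; the clock aboard the probe measures the proper time τ = Δt/γ = 207/4.553 years.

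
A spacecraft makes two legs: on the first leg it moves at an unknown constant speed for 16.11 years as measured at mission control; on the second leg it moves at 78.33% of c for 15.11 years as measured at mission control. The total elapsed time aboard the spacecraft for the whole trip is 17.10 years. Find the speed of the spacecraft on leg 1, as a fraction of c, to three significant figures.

Leg 1: speed unknown; τ_1 = 16.11/γ_1.
Leg 2: β = 0.7833; γ = 1/√(1 − 0.7833²) = 1/√0.3864 = 1.609; τ_2 = 15.11/1.609 = 9.393 years.
Total proper time: τ_1 + 9.393 = 17.10, so τ_1 = 17.10 − 9.393 = 7.707 years.
γ_1 = 16.11/7.707 = 2.090; β = √(1 − 1/γ²) = √0.7711.

β = 0.878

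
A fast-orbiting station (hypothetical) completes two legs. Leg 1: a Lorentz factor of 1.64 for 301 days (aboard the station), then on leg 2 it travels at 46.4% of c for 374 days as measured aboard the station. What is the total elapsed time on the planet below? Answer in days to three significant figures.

Δt = 916 days

Leg 1: γ = 1.64; Δt_1 = 1.640 × 301 = 493.6 days.
Leg 2: β = 0.464; γ = 1/√(1 − 0.464²) = 1/√0.7847 = 1.129; Δt_2 = 1.129 × 374 = 422.2 days.
Total: 493.6 + 422.2 days.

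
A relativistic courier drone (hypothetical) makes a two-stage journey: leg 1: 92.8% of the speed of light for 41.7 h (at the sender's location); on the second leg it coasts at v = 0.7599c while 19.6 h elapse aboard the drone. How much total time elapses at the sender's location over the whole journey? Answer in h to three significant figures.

Leg 1: 41.7 h is already measured at the sender's location.
Leg 2: γ = 1/√(1 − 0.7599²) = 1/√0.4226 = 1.538; Δt_2 = 1.538 × 19.6 = 30.15 h.
Total: 41.70 + 30.15 h.

Δt = 71.9 h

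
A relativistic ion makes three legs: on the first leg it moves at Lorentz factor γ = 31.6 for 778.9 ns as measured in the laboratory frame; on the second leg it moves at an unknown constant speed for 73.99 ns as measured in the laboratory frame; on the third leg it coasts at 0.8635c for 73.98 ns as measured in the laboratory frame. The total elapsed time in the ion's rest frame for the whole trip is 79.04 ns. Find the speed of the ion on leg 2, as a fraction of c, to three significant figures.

β = 0.973

Leg 1: γ = 31.6; τ_1 = 778.9/31.60 = 24.65 ns.
Leg 2: speed unknown; τ_2 = 73.99/γ_2.
Leg 3: γ = 1/√(1 − 0.8635²) = 1/√0.2544 = 1.983; τ_3 = 73.98/1.983 = 37.31 ns.
Total proper time: 24.65 + τ_2 + 37.31 = 79.04, so τ_2 = 79.04 − 61.96 = 17.08 ns.
γ_2 = 73.99/17.08 = 4.332; β = √(1 − 1/γ²) = √0.9467.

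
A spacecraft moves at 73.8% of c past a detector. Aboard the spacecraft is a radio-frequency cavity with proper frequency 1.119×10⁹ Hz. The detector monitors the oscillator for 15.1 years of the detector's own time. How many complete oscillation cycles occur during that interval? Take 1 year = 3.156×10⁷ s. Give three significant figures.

N = 3.60×10¹⁷

β = 0.738; γ = 1/√(1 − 0.738²) = 1/√0.4554 = 1.482
During 15.1 years of lab time, the oscillator's proper time advances by τ = Δt/γ = 15.1/1.482 = 10.19 years = 3.216×10⁸ s.
N = f × τ = 1.119×10⁹ × 3.216×10⁸ = 3.598×10¹⁷.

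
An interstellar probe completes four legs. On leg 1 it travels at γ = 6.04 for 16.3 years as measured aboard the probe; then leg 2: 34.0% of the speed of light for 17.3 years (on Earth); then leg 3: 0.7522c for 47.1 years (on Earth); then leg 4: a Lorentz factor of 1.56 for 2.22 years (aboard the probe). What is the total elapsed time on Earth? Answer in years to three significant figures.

Leg 1: γ = 6.04; Δt_1 = 6.040 × 16.3 = 98.45 years.
Leg 2: 17.3 years is already measured on Earth.
Leg 3: 47.1 years is already measured on Earth.
Leg 4: γ = 1.56; Δt_4 = 1.560 × 2.22 = 3.463 years.
Total: 98.45 + 17.30 + 47.10 + 3.463 years.

Δt = 166 years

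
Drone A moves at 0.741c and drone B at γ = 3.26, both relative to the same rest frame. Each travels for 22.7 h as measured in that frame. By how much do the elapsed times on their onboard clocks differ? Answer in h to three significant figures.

A: γ = 1/√(1 − 0.741²) = 1/√0.4509 = 1.489; τ_A = 22.7/1.489 = 15.24 h.
B: γ = 3.26; τ_B = 22.7/3.260 = 6.963 h.

|τ_A − τ_B| = 8.28 h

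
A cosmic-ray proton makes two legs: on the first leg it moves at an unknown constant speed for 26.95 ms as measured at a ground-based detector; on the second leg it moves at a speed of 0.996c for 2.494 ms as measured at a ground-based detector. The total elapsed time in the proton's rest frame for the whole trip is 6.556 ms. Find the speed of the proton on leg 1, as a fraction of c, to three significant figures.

β = 0.972

Leg 1: speed unknown; τ_1 = 26.95/γ_1.
Leg 2: γ = 1/√(1 − 0.996²) = 1/√0.007984 = 11.19; τ_2 = 2.494/11.19 = 0.2228 ms.
Total proper time: τ_1 + 0.2228 = 6.556, so τ_1 = 6.556 − 0.2228 = 6.333 ms.
γ_1 = 26.95/6.333 = 4.255; β = √(1 − 1/γ²) = √0.9448.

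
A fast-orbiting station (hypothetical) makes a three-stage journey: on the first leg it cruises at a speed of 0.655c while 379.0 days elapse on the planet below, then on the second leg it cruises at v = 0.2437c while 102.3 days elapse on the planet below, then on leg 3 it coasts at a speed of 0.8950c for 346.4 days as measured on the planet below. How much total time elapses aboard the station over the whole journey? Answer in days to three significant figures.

τ = 540 days

Leg 1: γ = 1/√(1 − 0.655²) = 1/√0.5710 = 1.323; τ_1 = 379.0/1.323 = 286.4 days.
Leg 2: γ = 1/√(1 − 0.2437²) = 1/√0.9406 = 1.031; τ_2 = 102.3/1.031 = 99.22 days.
Leg 3: γ = 1/√(1 − 0.8950²) = 1/√0.1990 = 2.242; τ_3 = 346.4/2.242 = 154.5 days.
Total: 286.4 + 99.22 + 154.5 days.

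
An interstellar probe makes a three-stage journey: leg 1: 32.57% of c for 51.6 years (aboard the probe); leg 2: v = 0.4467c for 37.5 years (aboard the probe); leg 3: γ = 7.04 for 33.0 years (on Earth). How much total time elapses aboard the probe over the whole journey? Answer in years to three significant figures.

Leg 1: 51.6 years is already measured aboard the probe.
Leg 2: 37.5 years is already measured aboard the probe.
Leg 3: γ = 7.04; τ_3 = 33.0/7.040 = 4.687 years.
Total: 51.60 + 37.50 + 4.687 years.

τ = 93.8 years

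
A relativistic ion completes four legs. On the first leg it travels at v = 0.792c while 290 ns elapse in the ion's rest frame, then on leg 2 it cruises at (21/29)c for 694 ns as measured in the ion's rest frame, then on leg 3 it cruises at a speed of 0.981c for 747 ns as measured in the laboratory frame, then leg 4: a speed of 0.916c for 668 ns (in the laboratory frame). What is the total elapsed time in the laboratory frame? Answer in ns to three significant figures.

Leg 1: γ = 1/√(1 − 0.792²) = 1/√0.3727 = 1.638; Δt_1 = 1.638 × 290 = 475.0 ns.
Leg 2: γ = 1/√(1 − (21/29)²) = 29/20 = 1.450; Δt_2 = 1.450 × 694 = 1006 ns.
Leg 3: 747 ns is already measured in the laboratory frame.
Leg 4: 668 ns is already measured in the laboratory frame.
Total: 475.0 + 1006 + 747.0 + 668.0 ns.

Δt = 2900 ns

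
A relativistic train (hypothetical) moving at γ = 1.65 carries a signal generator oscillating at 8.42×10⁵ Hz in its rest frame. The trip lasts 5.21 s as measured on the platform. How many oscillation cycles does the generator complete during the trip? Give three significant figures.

γ = 1.65
The oscillator's own cycle count is N = f × τ where τ is the proper time on the train. τ = Δt/γ = 5.21/1.650 = 3.158 s = 3.158×10⁰ s.
N = 8.42×10⁵ × 3.158×10⁰ = 2.659×10⁶.

N = 2.66×10⁶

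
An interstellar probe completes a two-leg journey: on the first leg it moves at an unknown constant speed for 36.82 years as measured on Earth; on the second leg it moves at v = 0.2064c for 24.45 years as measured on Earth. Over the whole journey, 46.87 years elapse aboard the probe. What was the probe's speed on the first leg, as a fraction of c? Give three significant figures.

Leg 1: speed unknown; τ_1 = 36.82/γ_1.
Leg 2: γ = 1/√(1 − 0.2064²) = 1/√0.9574 = 1.022; τ_2 = 24.45/1.022 = 23.92 years.
Total proper time: τ_1 + 23.92 = 46.87, so τ_1 = 46.87 − 23.92 = 22.95 years.
γ_1 = 36.82/22.95 = 1.605; β = √(1 − 1/γ²) = √0.6116.

β = 0.782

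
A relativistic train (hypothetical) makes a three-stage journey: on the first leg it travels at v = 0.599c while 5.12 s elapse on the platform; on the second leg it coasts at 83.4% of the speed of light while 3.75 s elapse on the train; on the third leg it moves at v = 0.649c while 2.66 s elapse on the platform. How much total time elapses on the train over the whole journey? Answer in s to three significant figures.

Leg 1: γ = 1/√(1 − 0.599²) = 1/√0.6412 = 1.249; τ_1 = 5.12/1.249 = 4.100 s.
Leg 2: 3.75 s is already measured on the train.
Leg 3: γ = 1/√(1 − 0.649²) = 1/√0.5788 = 1.314; τ_3 = 2.66/1.314 = 2.024 s.
Total: 4.100 + 3.750 + 2.024 s.

τ = 9.87 s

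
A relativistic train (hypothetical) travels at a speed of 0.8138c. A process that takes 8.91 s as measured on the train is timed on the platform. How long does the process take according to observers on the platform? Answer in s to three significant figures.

γ = 1/√(1 − 0.8138²) = 1/√0.3377 = 1.721
The interval measured on the train is the proper time (both events occur at the same place in that frame); the lab-frame interval is Δt = γτ = 1.721 × 8.91 s.

Δt = 15.3 s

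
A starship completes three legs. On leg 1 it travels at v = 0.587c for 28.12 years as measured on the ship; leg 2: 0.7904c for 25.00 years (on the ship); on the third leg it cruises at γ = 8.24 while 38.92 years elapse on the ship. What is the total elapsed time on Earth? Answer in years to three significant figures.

Δt = 396 years

Leg 1: γ = 1/√(1 − 0.587²) = 1/√0.6554 = 1.235; Δt_1 = 1.235 × 28.12 = 34.73 years.
Leg 2: γ = 1/√(1 − 0.7904²) = 1/√0.3753 = 1.632; Δt_2 = 1.632 × 25.00 = 40.81 years.
Leg 3: γ = 8.24; Δt_3 = 8.240 × 38.92 = 320.7 years.
Total: 34.73 + 40.81 + 320.7 years.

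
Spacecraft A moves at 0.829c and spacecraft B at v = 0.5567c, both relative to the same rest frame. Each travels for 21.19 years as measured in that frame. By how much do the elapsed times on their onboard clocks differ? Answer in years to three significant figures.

|τ_A − τ_B| = 5.75 years

A: γ = 1/√(1 − 0.829²) = 1/√0.3128 = 1.788; τ_A = 21.19/1.788 = 11.85 years.
B: γ = 1/√(1 − 0.5567²) = 1/√0.6901 = 1.204; τ_B = 21.19/1.204 = 17.60 years.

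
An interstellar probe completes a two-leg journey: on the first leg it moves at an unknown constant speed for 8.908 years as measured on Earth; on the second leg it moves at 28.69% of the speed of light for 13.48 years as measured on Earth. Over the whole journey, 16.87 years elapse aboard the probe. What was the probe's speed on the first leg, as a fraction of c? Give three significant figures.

Leg 1: speed unknown; τ_1 = 8.908/γ_1.
Leg 2: β = 0.2869; γ = 1/√(1 − 0.2869²) = 1/√0.9177 = 1.044; τ_2 = 13.48/1.044 = 12.91 years.
Total proper time: τ_1 + 12.91 = 16.87, so τ_1 = 16.87 − 12.91 = 3.957 years.
γ_1 = 8.908/3.957 = 2.251; β = √(1 − 1/γ²) = √0.8027.

β = 0.896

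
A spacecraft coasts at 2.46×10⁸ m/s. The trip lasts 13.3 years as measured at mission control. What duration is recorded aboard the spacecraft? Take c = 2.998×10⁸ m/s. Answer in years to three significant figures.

β = 2.46×10⁸/2.998×10⁸ = 0.8205; γ = 1/√(1 − 0.8205²) = 1.750
The interval measured at mission control is the dilated one; the clock aboard the spacecraft measures the proper time τ = Δt/γ = 13.3/1.750 years.

τ = 7.60 years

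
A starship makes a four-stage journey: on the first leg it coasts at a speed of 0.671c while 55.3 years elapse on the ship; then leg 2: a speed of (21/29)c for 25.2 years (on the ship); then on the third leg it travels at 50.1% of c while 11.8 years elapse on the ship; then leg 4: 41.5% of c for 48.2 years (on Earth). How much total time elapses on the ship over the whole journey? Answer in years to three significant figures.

Leg 1: 55.3 years is already measured on the ship.
Leg 2: 25.2 years is already measured on the ship.
Leg 3: 11.8 years is already measured on the ship.
Leg 4: β = 0.415; γ = 1/√(1 − 0.415²) = 1/√0.8278 = 1.099; τ_4 = 48.2/1.099 = 43.85 years.
Total: 55.30 + 25.20 + 11.80 + 43.85 years.

τ = 136 years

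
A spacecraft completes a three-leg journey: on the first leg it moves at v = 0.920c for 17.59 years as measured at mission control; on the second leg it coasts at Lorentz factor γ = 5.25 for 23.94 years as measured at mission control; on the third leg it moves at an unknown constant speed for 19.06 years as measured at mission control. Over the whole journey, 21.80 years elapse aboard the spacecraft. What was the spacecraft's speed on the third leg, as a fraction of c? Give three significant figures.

Leg 1: γ = 1/√(1 − 0.920²) = 1/√0.1536 = 2.552; τ_1 = 17.59/2.552 = 6.894 years.
Leg 2: γ = 5.25; τ_2 = 23.94/5.250 = 4.560 years.
Leg 3: speed unknown; τ_3 = 19.06/γ_3.
Total proper time: 6.894 + 4.560 + τ_3 = 21.80, so τ_3 = 21.80 − 11.45 = 10.35 years.
γ_3 = 19.06/10.35 = 1.842; β = √(1 − 1/γ²) = √0.7053.

β = 0.840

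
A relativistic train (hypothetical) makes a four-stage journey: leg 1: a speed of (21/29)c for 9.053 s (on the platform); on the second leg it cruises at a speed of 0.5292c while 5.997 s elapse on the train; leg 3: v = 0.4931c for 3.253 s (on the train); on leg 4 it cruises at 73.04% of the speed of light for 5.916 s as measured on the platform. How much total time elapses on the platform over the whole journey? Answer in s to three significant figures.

Δt = 25.8 s

Leg 1: 9.053 s is already measured on the platform.
Leg 2: γ = 1/√(1 − 0.5292²) = 1/√0.7199 = 1.179; Δt_2 = 1.179 × 5.997 = 7.068 s.
Leg 3: γ = 1/√(1 − 0.4931²) = 1/√0.7569 = 1.149; Δt_3 = 1.149 × 3.253 = 3.739 s.
Leg 4: 5.916 s is already measured on the platform.
Total: 9.053 + 7.068 + 3.739 + 5.916 s.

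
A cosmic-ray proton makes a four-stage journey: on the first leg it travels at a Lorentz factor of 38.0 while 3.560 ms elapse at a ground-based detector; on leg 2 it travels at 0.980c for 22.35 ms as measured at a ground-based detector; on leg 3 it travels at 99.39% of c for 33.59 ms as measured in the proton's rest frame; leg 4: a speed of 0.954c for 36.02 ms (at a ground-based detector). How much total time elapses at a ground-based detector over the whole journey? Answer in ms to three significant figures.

Δt = 367 ms

Leg 1: 3.560 ms is already measured at a ground-based detector.
Leg 2: 22.35 ms is already measured at a ground-based detector.
Leg 3: β = 0.9939; γ = 1/√(1 − 0.9939²) = 1/√0.01216 = 9.067; Δt_3 = 9.067 × 33.59 = 304.6 ms.
Leg 4: 36.02 ms is already measured at a ground-based detector.
Total: 3.560 + 22.35 + 304.6 + 36.02 ms.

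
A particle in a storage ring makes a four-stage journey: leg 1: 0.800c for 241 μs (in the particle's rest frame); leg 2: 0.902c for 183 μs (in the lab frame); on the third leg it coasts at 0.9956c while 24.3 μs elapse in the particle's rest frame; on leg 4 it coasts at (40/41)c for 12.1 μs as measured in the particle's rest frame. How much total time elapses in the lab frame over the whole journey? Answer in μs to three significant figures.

Leg 1: γ = 1/√(1 − 0.800²) = 5/3 ≈ 1.667; Δt_1 = 1.667 × 241 = 401.7 μs.
Leg 2: 183 μs is already measured in the lab frame.
Leg 3: γ = 1/√(1 − 0.9956²) = 1/√0.008781 = 10.67; Δt_3 = 10.67 × 24.3 = 259.3 μs.
Leg 4: γ = 1/√(1 − (40/41)²) = 41/9 ≈ 4.556; Δt_4 = 4.556 × 12.1 = 55.12 μs.
Total: 401.7 + 183.0 + 259.3 + 55.12 μs.

Δt = 899 μs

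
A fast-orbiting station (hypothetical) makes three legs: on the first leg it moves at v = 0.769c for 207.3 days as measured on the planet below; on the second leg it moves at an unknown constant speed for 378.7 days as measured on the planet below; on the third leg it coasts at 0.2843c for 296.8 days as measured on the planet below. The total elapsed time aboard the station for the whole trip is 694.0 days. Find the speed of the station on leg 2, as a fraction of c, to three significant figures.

Leg 1: γ = 1/√(1 − 0.769²) = 1/√0.4086 = 1.564; τ_1 = 207.3/1.564 = 132.5 days.
Leg 2: speed unknown; τ_2 = 378.7/γ_2.
Leg 3: γ = 1/√(1 − 0.2843²) = 1/√0.9192 = 1.043; τ_3 = 296.8/1.043 = 284.6 days.
Total proper time: 132.5 + τ_2 + 284.6 = 694.0, so τ_2 = 694.0 − 417.1 = 276.9 days.
γ_2 = 378.7/276.9 = 1.367; β = √(1 − 1/γ²) = √0.4652.

β = 0.682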